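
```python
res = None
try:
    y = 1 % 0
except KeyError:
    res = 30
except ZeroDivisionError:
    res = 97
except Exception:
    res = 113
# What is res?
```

Step-by-step execution trace:
1. `y = 1 % 0` raises ZeroDivisionError.
2. `except KeyError` does not match ZeroDivisionError; skipped.
3. `except ZeroDivisionError` matches → res = 97.
4. Remaining except clauses are skipped.
Result: 97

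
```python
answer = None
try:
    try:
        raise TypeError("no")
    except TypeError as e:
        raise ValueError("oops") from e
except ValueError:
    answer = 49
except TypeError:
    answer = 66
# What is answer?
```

Step-by-step execution trace:
1. Inner try raises TypeError; inner `except TypeError as e` catches it.
2. `raise ValueError(...) from e` raises ValueError (TypeError is attached as __cause__, but only ValueError is active).
3. Outer `except ValueError` matches → answer = 49.
4. `except TypeError` is not reached.
Result: 49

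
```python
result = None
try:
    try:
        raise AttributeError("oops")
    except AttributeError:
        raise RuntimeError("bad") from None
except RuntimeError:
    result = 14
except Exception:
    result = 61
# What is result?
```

Step-by-step execution trace:
1. Inner try raises AttributeError; inner `except AttributeError` catches it.
2. `raise RuntimeError(...) from None` raises RuntimeError (from None suppresses __context__, but the active exception is still RuntimeError).
3. Outer `except RuntimeError` matches → result = 14.
4. `except Exception` is not reached.
Result: 14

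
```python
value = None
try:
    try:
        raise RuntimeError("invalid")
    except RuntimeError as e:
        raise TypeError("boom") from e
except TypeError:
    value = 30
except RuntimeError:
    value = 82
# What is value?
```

Step-by-step execution trace:
1. Inner try raises RuntimeError; inner `except RuntimeError as e` catches it.
2. `raise TypeError(...) from e` raises TypeError (RuntimeError is attached as __cause__, but only TypeError is active).
3. Outer `except TypeError` matches → value = 30.
4. `except RuntimeError` is not reached.
Result: 30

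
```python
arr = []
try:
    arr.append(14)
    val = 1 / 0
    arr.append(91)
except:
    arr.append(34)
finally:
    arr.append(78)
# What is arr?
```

Step-by-step execution trace:
1. try: `arr.append(14)` → arr = [14].
2. `val = 1 / 0` raises ZeroDivisionError; `arr.append(91)` is not reached.
3. bare `except` matches → `arr.append(34)` → arr = [14, 34].
4. finally always runs: `arr.append(78)` → arr = [14, 34, 78].
Result: [14, 34, 78]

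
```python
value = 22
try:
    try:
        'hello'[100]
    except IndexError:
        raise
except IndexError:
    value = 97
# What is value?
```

Step-by-step execution trace:
1. Inner try: `'hello'[100]` raises IndexError.
2. Inner `except IndexError` matches; bare `raise` re-raises the same IndexError.
3. Outer `except IndexError` matches → value = 97.
Result: 97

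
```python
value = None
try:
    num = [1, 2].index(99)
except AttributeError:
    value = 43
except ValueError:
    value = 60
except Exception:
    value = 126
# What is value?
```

Step-by-step execution trace:
1. `num = [1, 2].index(99)` raises ValueError.
2. `except AttributeError` does not match ValueError; skipped.
3. `except ValueError` matches → value = 60.
4. Remaining except clauses are skipped.
Result: 60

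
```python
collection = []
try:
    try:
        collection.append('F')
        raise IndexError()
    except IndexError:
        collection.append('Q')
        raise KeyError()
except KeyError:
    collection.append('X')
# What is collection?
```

Step-by-step execution trace:
1. Inner try: `collection.append('F')` → collection = ['F'].
2. `raise IndexError()` raises IndexError.
3. Inner `except IndexError` matches → `collection.append('Q')` → collection = ['F', 'Q'].
4. `raise KeyError()` raises KeyError; propagates to outer try.
5. Outer `except KeyError` matches → `collection.append('X')` → collection = ['F', 'Q', 'X'].
Result: ['F', 'Q', 'X']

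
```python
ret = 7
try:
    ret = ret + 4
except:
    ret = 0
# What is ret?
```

Step-by-step execution trace:
1. ret starts at 7.
2. try: `ret = ret + 4` → ret = 11. No exception raised.
3. `except` is skipped.
Result: 11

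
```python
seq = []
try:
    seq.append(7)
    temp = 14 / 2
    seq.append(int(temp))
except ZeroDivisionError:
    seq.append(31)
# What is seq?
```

Step-by-step execution trace:
1. try: `seq.append(7)` → seq = [7].
2. `temp = 14 / 2` → temp = 7.0. No exception raised.
3. `seq.append(int(temp))` → seq = [7, 7].
4. `except ZeroDivisionError` is skipped (no exception was raised).
Result: [7, 7]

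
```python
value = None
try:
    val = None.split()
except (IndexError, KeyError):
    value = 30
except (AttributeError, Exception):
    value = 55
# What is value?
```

Step-by-step execution trace:
1. `val = None.split()` raises AttributeError.
2. `except (IndexError, KeyError)` does not match AttributeError; skipped.
3. `except (AttributeError, Exception)` matches (AttributeError is in the tuple) → value = 55.
Result: 55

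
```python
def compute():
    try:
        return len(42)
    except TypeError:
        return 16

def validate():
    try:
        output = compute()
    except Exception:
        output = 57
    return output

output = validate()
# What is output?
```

Step-by-step execution trace:
1. `validate()` calls `compute()`.
2. In compute: `len(42)` raises TypeError; `except TypeError` catches it → returns 16.
3. In validate: `output = compute()` → output = 16. No exception reaches validate.
4. `except Exception` is skipped; validate returns 16.
5. output = 16.
Result: 16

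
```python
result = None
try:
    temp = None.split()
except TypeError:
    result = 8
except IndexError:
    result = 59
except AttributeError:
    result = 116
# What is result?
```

Step-by-step execution trace:
1. `temp = None.split()` raises AttributeError.
2. `except TypeError` does not match AttributeError; skipped.
3. `except IndexError` does not match AttributeError; skipped.
4. `except AttributeError` matches → result = 116.
Result: 116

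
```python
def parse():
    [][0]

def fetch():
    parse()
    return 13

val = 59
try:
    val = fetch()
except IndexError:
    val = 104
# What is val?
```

Step-by-step execution trace:
1. val starts at 59.
2. try: `fetch()` calls `parse()`.
3. `parse()` evaluates `[][0]`, which raises IndexError; it propagates through fetch (uncaught).
4. `return 13` in fetch is not reached; the assignment to val does not complete.
5. `except IndexError` matches → val = 104.
Result: 104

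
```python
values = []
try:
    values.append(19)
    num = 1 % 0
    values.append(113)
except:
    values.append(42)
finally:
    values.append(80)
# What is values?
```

Step-by-step execution trace:
1. try: `values.append(19)` → values = [19].
2. `num = 1 % 0` raises ZeroDivisionError; `values.append(113)` is not reached.
3. bare `except` matches → `values.append(42)` → values = [19, 42].
4. finally always runs: `values.append(80)` → values = [19, 42, 80].
Result: [19, 42, 80]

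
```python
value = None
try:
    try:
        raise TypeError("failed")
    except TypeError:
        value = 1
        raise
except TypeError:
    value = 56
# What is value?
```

Step-by-step execution trace:
1. Inner try: `raise TypeError("failed")` raises TypeError.
2. Inner `except TypeError` matches → value = 1.
3. bare `raise` re-raises the same TypeError.
4. Outer `except TypeError` matches → value = 56.
Result: 56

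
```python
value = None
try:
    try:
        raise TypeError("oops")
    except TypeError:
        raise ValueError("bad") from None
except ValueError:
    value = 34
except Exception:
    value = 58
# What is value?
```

Step-by-step execution trace:
1. Inner try raises TypeError; inner `except TypeError` catches it.
2. `raise ValueError(...) from None` raises ValueError (from None suppresses __context__, but the active exception is still ValueError).
3. Outer `except ValueError` matches → value = 34.
4. `except Exception` is not reached.
Result: 34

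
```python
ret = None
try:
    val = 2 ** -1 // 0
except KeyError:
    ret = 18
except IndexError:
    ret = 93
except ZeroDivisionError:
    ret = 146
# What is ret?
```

Step-by-step execution trace:
1. `val = 2 ** -1 // 0` raises ZeroDivisionError.
2. `except KeyError` does not match ZeroDivisionError; skipped.
3. `except IndexError` does not match ZeroDivisionError; skipped.
4. `except ZeroDivisionError` matches → ret = 146.
Result: 146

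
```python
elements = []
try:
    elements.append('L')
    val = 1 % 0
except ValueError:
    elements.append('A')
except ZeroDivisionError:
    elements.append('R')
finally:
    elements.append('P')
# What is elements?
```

Step-by-step execution trace:
1. try: `elements.append('L')` → elements = ['L'].
2. `val = 1 % 0` raises ZeroDivisionError.
3. `except ValueError` does not match ZeroDivisionError; skipped.
4. `except ZeroDivisionError` matches → `elements.append('R')` → elements = ['L', 'R'].
5. finally always runs: `elements.append('P')` → elements = ['L', 'R', 'P'].
Result: ['L', 'R', 'P']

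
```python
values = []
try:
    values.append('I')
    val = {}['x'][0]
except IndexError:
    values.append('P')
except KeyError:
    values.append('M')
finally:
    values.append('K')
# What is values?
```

Step-by-step execution trace:
1. try: `values.append('I')` → values = ['I'].
2. `val = {}['x'][0]` raises KeyError.
3. `except IndexError` does not match KeyError; skipped.
4. `except KeyError` matches → `values.append('M')` → values = ['I', 'M'].
5. finally always runs: `values.append('K')` → values = ['I', 'M', 'K'].
Result: ['I', 'M', 'K']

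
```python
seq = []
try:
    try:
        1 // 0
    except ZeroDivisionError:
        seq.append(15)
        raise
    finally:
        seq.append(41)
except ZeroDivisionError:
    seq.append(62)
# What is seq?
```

Step-by-step execution trace:
1. Inner try: `1 // 0` raises ZeroDivisionError.
2. Inner `except ZeroDivisionError` matches → `seq.append(15)` → seq = [15].
3. bare `raise` re-raises ZeroDivisionError.
4. Inner `finally` runs during unwinding: `seq.append(41)` → seq = [15, 41].
5. Outer `except ZeroDivisionError` matches → `seq.append(62)` → seq = [15, 41, 62].
Result: [15, 41, 62]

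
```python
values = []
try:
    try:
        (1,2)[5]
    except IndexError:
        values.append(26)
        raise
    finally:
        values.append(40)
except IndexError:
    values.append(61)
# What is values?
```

Step-by-step execution trace:
1. Inner try: `(1,2)[5]` raises IndexError.
2. Inner `except IndexError` matches → `values.append(26)` → values = [26].
3. bare `raise` re-raises IndexError.
4. Inner `finally` runs during unwinding: `values.append(40)` → values = [26, 40].
5. Outer `except IndexError` matches → `values.append(61)` → values = [26, 40, 61].
Result: [26, 40, 61]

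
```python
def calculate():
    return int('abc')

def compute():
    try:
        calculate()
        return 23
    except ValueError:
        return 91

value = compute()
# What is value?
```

Step-by-step execution trace:
1. `compute()` calls `calculate()`.
2. `calculate()` evaluates `int('abc')`, which raises ValueError; it propagates to the caller.
3. `return 23` is not reached.
4. `except ValueError` in compute matches → returns 91.
5. value = 91.
Result: 91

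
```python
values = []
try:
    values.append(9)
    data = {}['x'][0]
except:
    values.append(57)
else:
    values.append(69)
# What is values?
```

Step-by-step execution trace:
1. try: `values.append(9)` → values = [9].
2. `data = {}['x'][0]` raises KeyError.
3. bare `except` matches → `values.append(57)` → values = [9, 57].
4. `else` is skipped (an exception was raised).
Result: [9, 57]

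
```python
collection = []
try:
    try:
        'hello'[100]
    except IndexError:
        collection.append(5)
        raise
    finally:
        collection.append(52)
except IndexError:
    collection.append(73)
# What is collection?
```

Step-by-step execution trace:
1. Inner try: `'hello'[100]` raises IndexError.
2. Inner `except IndexError` matches → `collection.append(5)` → collection = [5].
3. bare `raise` re-raises IndexError.
4. Inner `finally` runs during unwinding: `collection.append(52)` → collection = [5, 52].
5. Outer `except IndexError` matches → `collection.append(73)` → collection = [5, 52, 73].
Result: [5, 52, 73]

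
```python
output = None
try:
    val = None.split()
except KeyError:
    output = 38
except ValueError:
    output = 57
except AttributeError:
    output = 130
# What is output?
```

Step-by-step execution trace:
1. `val = None.split()` raises AttributeError.
2. `except KeyError` does not match AttributeError; skipped.
3. `except ValueError` does not match AttributeError; skipped.
4. `except AttributeError` matches → output = 130.
Result: 130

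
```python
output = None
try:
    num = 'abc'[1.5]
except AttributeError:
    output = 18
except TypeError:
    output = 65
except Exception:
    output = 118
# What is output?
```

Step-by-step execution trace:
1. `num = 'abc'[1.5]` raises TypeError.
2. `except AttributeError` does not match TypeError; skipped.
3. `except TypeError` matches → output = 65.
4. Remaining except clauses are skipped.
Result: 65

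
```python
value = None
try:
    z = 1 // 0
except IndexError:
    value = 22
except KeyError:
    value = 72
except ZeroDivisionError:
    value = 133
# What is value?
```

Step-by-step execution trace:
1. `z = 1 // 0` raises ZeroDivisionError.
2. `except IndexError` does not match ZeroDivisionError; skipped.
3. `except KeyError` does not match ZeroDivisionError; skipped.
4. `except ZeroDivisionError` matches → value = 133.
Result: 133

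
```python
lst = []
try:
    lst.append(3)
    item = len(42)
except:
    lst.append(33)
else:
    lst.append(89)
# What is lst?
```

Step-by-step execution trace:
1. try: `lst.append(3)` → lst = [3].
2. `item = len(42)` raises TypeError.
3. bare `except` matches → `lst.append(33)` → lst = [3, 33].
4. `else` is skipped (an exception was raised).
Result: [3, 33]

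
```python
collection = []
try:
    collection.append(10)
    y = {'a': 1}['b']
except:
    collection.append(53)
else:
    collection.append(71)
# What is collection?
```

Step-by-step execution trace:
1. try: `collection.append(10)` → collection = [10].
2. `y = {'a': 1}['b']` raises KeyError.
3. bare `except` matches → `collection.append(53)` → collection = [10, 53].
4. `else` is skipped (an exception was raised).
Result: [10, 53]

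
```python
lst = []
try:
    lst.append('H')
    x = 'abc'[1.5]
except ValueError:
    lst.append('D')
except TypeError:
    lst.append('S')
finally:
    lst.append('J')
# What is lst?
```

Step-by-step execution trace:
1. try: `lst.append('H')` → lst = ['H'].
2. `x = 'abc'[1.5]` raises TypeError.
3. `except ValueError` does not match TypeError; skipped.
4. `except TypeError` matches → `lst.append('S')` → lst = ['H', 'S'].
5. finally always runs: `lst.append('J')` → lst = ['H', 'S', 'J'].
Result: ['H', 'S', 'J']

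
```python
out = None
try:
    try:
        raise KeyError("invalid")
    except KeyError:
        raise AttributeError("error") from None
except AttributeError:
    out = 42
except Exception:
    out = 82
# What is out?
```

Step-by-step execution trace:
1. Inner try raises KeyError; inner `except KeyError` catches it.
2. `raise AttributeError(...) from None` raises AttributeError (from None suppresses __context__, but the active exception is still AttributeError).
3. Outer `except AttributeError` matches → out = 42.
4. `except Exception` is not reached.
Result: 42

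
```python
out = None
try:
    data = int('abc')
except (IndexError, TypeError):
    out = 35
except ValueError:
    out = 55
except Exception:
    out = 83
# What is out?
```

Step-by-step execution trace:
1. `data = int('abc')` raises ValueError.
2. `except (IndexError, TypeError)` does not match ValueError; skipped.
3. `except ValueError` matches (exact type match) → out = 55.
4. `except Exception` is not reached.
Result: 55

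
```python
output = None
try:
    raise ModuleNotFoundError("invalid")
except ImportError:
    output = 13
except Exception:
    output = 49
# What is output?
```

Step-by-step execution trace:
1. `raise ModuleNotFoundError(...)` raises ModuleNotFoundError.
2. `except ImportError` matches (ModuleNotFoundError is a subclass of ImportError) → output = 13.
3. `except Exception` is not reached.
Result: 13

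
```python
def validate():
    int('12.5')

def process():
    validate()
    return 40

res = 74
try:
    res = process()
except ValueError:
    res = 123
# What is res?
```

Step-by-step execution trace:
1. res starts at 74.
2. try: `process()` calls `validate()`.
3. `validate()` evaluates `int('12.5')`, which raises ValueError; it propagates through process (uncaught).
4. `return 40` in process is not reached; the assignment to res does not complete.
5. `except ValueError` matches → res = 123.
Result: 123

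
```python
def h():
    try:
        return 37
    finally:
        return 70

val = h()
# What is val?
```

Step-by-step execution trace:
1. `h()` enters try: `return 37` sets pending return value 37.
2. Before returning, `finally: return 70` runs and overrides the pending return.
3. h() returns 70 → val = 70.
Result: 70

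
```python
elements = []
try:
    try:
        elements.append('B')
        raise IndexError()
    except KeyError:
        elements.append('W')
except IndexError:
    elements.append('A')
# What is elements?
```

Step-by-step execution trace:
1. Inner try: `elements.append('B')` → elements = ['B'].
2. `raise IndexError()` raises IndexError.
3. Inner `except KeyError` does not match IndexError; exception propagates to outer try.
4. Outer `except IndexError` matches → `elements.append('A')` → elements = ['B', 'A'].
Result: ['B', 'A']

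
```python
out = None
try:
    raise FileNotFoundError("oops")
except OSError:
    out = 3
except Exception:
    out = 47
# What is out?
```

Step-by-step execution trace:
1. `raise FileNotFoundError(...)` raises FileNotFoundError.
2. `except OSError` matches (FileNotFoundError is a subclass of OSError) → out = 3.
3. `except Exception` is not reached.
Result: 3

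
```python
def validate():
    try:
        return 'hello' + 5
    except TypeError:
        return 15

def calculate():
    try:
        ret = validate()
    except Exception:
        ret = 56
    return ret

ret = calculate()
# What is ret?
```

Step-by-step execution trace:
1. `calculate()` calls `validate()`.
2. In validate: `'hello' + 5` raises TypeError; `except TypeError` catches it → returns 15.
3. In calculate: `ret = validate()` → ret = 15. No exception reaches calculate.
4. `except Exception` is skipped; calculate returns 15.
5. ret = 15.
Result: 15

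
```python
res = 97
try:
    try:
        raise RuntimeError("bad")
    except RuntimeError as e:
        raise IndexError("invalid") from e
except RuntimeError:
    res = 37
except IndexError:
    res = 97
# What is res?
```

Step-by-step execution trace:
1. Inner try raises RuntimeError; inner `except RuntimeError as e` catches it.
2. `raise IndexError(...) from e` raises IndexError (RuntimeError is attached as __cause__, but only IndexError is active).
3. Outer `except RuntimeError` does not match IndexError; skipped.
4. Outer `except IndexError` matches → res = 97.
Result: 97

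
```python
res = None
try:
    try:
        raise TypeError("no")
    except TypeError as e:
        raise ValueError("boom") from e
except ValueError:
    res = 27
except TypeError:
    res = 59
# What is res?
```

Step-by-step execution trace:
1. Inner try raises TypeError; inner `except TypeError as e` catches it.
2. `raise ValueError(...) from e` raises ValueError (TypeError is attached as __cause__, but only ValueError is active).
3. Outer `except ValueError` matches → res = 27.
4. `except TypeError` is not reached.
Result: 27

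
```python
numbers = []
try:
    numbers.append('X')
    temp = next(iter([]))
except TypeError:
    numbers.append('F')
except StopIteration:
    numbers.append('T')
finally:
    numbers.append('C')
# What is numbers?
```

Step-by-step execution trace:
1. try: `numbers.append('X')` → numbers = ['X'].
2. `temp = next(iter([]))` raises StopIteration.
3. `except TypeError` does not match StopIteration; skipped.
4. `except StopIteration` matches → `numbers.append('T')` → numbers = ['X', 'T'].
5. finally always runs: `numbers.append('C')` → numbers = ['X', 'T', 'C'].
Result: ['X', 'T', 'C']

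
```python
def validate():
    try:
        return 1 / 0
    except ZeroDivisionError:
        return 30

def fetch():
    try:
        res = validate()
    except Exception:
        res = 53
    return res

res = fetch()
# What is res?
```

Step-by-step execution trace:
1. `fetch()` calls `validate()`.
2. In validate: `1 / 0` raises ZeroDivisionError; `except ZeroDivisionError` catches it → returns 30.
3. In fetch: `res = validate()` → res = 30. No exception reaches fetch.
4. `except Exception` is skipped; fetch returns 30.
5. res = 30.
Result: 30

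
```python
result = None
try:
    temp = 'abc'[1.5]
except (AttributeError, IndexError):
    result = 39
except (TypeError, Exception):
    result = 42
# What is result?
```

Step-by-step execution trace:
1. `temp = 'abc'[1.5]` raises TypeError.
2. `except (AttributeError, IndexError)` does not match TypeError; skipped.
3. `except (TypeError, Exception)` matches (TypeError is in the tuple) → result = 42.
Result: 42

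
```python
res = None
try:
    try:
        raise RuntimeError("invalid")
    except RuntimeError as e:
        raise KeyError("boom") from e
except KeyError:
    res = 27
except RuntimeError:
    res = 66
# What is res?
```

Step-by-step execution trace:
1. Inner try raises RuntimeError; inner `except RuntimeError as e` catches it.
2. `raise KeyError(...) from e` raises KeyError (RuntimeError is attached as __cause__, but only KeyError is active).
3. Outer `except KeyError` matches → res = 27.
4. `except RuntimeError` is not reached.
Result: 27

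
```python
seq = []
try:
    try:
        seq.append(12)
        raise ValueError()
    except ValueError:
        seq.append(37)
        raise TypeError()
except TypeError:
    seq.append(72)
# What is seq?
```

Step-by-step execution trace:
1. Inner try: `seq.append(12)` → seq = [12].
2. `raise ValueError()` raises ValueError.
3. Inner `except ValueError` matches → `seq.append(37)` → seq = [12, 37].
4. `raise TypeError()` raises TypeError; propagates to outer try.
5. Outer `except TypeError` matches → `seq.append(72)` → seq = [12, 37, 72].
Result: [12, 37, 72]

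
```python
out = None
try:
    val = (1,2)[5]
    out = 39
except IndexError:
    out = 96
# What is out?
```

Step-by-step execution trace:
1. `val = (1,2)[5]` raises IndexError.
2. `out = 39` is not reached.
3. `except IndexError` matches → out = 96.
Result: 96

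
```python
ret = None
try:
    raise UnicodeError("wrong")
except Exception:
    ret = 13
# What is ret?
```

Step-by-step execution trace:
1. `raise UnicodeError(...)` raises UnicodeError.
2. `except Exception` matches (UnicodeError is a subclass of Exception) → ret = 13.
Result: 13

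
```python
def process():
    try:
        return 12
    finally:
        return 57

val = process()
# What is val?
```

Step-by-step execution trace:
1. `process()` enters try: `return 12` sets pending return value 12.
2. Before returning, `finally: return 57` runs and overrides the pending return.
3. process() returns 57 → val = 57.
Result: 57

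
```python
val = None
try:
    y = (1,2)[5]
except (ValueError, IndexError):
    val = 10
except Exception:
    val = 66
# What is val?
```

Step-by-step execution trace:
1. `y = (1,2)[5]` raises IndexError.
2. `except (ValueError, IndexError)` matches (IndexError is in the tuple) → val = 10.
3. `except Exception` is not reached.
Result: 10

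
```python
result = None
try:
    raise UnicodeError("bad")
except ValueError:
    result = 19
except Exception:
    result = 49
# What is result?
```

Step-by-step execution trace:
1. `raise UnicodeError(...)` raises UnicodeError.
2. `except ValueError` matches (UnicodeError is a subclass of ValueError) → result = 19.
3. `except Exception` is not reached.
Result: 19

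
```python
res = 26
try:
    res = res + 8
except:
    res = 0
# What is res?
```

Step-by-step execution trace:
1. res starts at 26.
2. try: `res = res + 8` → res = 34. No exception raised.
3. `except` is skipped.
Result: 34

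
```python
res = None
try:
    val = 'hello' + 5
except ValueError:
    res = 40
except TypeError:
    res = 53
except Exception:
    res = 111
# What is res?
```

Step-by-step execution trace:
1. `val = 'hello' + 5` raises TypeError.
2. `except ValueError` does not match TypeError; skipped.
3. `except TypeError` matches → res = 53.
4. Remaining except clauses are skipped.
Result: 53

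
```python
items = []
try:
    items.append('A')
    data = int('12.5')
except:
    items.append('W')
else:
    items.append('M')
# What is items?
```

Step-by-step execution trace:
1. try: `items.append('A')` → items = ['A'].
2. `data = int('12.5')` raises ValueError.
3. bare `except` matches → `items.append('W')` → items = ['A', 'W'].
4. `else` is skipped (an exception was raised).
Result: ['A', 'W']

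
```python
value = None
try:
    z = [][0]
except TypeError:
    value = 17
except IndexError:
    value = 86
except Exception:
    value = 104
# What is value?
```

Step-by-step execution trace:
1. `z = [][0]` raises IndexError.
2. `except TypeError` does not match IndexError; skipped.
3. `except IndexError` matches → value = 86.
4. Remaining except clauses are skipped.
Result: 86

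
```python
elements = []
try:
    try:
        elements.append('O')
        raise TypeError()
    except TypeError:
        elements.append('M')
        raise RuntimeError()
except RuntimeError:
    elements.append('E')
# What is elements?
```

Step-by-step execution trace:
1. Inner try: `elements.append('O')` → elements = ['O'].
2. `raise TypeError()` raises TypeError.
3. Inner `except TypeError` matches → `elements.append('M')` → elements = ['O', 'M'].
4. `raise RuntimeError()` raises RuntimeError; propagates to outer try.
5. Outer `except RuntimeError` matches → `elements.append('E')` → elements = ['O', 'M', 'E'].
Result: ['O', 'M', 'E']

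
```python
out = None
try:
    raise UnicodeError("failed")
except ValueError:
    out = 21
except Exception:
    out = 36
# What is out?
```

Step-by-step execution trace:
1. `raise UnicodeError(...)` raises UnicodeError.
2. `except ValueError` matches (UnicodeError is a subclass of ValueError) → out = 21.
3. `except Exception` is not reached.
Result: 21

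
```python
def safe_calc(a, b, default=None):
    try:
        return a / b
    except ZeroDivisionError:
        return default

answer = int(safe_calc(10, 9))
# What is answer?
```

Step-by-step execution trace:
1. `safe_calc(10, 9)` enters try: `return 10 / 9` → returns 1.1111111111111112. No exception raised.
2. `except ZeroDivisionError` is skipped.
3. `int(1.1111111111111112)` → 1 → answer = 1.
Result: 1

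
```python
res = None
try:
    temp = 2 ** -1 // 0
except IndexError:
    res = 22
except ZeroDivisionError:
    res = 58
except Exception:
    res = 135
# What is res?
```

Step-by-step execution trace:
1. `temp = 2 ** -1 // 0` raises ZeroDivisionError.
2. `except IndexError` does not match ZeroDivisionError; skipped.
3. `except ZeroDivisionError` matches → res = 58.
4. Remaining except clauses are skipped.
Result: 58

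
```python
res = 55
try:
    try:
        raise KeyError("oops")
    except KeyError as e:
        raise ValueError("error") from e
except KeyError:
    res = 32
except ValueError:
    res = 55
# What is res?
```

Step-by-step execution trace:
1. Inner try raises KeyError; inner `except KeyError as e` catches it.
2. `raise ValueError(...) from e` raises ValueError (KeyError is attached as __cause__, but only ValueError is active).
3. Outer `except KeyError` does not match ValueError; skipped.
4. Outer `except ValueError` matches → res = 55.
Result: 55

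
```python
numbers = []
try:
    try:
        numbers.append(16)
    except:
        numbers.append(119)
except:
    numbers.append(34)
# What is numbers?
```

Step-by-step execution trace:
1. Inner try: `numbers.append(16)` → numbers = [16]. No exception raised.
2. Inner `except` is skipped.
3. Inner try completes normally; outer `except` is skipped.
Result: [16]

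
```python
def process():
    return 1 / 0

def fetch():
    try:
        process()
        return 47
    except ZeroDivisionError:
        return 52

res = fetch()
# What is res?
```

Step-by-step execution trace:
1. `fetch()` calls `process()`.
2. `process()` evaluates `1 / 0`, which raises ZeroDivisionError; it propagates to the caller.
3. `return 47` is not reached.
4. `except ZeroDivisionError` in fetch matches → returns 52.
5. res = 52.
Result: 52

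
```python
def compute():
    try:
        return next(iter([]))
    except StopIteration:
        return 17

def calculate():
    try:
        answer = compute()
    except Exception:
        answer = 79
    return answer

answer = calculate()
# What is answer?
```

Step-by-step execution trace:
1. `calculate()` calls `compute()`.
2. In compute: `next(iter([]))` raises StopIteration; `except StopIteration` catches it → returns 17.
3. In calculate: `answer = compute()` → answer = 17. No exception reaches calculate.
4. `except Exception` is skipped; calculate returns 17.
5. answer = 17.
Result: 17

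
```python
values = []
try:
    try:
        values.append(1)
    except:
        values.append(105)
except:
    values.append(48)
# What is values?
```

Step-by-step execution trace:
1. Inner try: `values.append(1)` → values = [1]. No exception raised.
2. Inner `except` is skipped.
3. Inner try completes normally; outer `except` is skipped.
Result: [1]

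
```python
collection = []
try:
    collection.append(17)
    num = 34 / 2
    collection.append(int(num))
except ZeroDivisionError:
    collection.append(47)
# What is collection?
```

Step-by-step execution trace:
1. try: `collection.append(17)` → collection = [17].
2. `num = 34 / 2` → num = 17.0. No exception raised.
3. `collection.append(int(num))` → collection = [17, 17].
4. `except ZeroDivisionError` is skipped (no exception was raised).
Result: [17, 17]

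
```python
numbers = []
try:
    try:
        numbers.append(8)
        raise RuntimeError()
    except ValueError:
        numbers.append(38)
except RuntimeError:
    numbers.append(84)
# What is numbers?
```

Step-by-step execution trace:
1. Inner try: `numbers.append(8)` → numbers = [8].
2. `raise RuntimeError()` raises RuntimeError.
3. Inner `except ValueError` does not match RuntimeError; exception propagates to outer try.
4. Outer `except RuntimeError` matches → `numbers.append(84)` → numbers = [8, 84].
Result: [8, 84]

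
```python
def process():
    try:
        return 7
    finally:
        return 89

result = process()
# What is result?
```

Step-by-step execution trace:
1. `process()` enters try: `return 7` sets pending return value 7.
2. Before returning, `finally: return 89` runs and overrides the pending return.
3. process() returns 89 → result = 89.
Result: 89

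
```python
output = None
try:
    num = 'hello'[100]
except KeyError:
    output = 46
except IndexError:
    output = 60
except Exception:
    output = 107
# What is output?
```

Step-by-step execution trace:
1. `num = 'hello'[100]` raises IndexError.
2. `except KeyError` does not match IndexError; skipped.
3. `except IndexError` matches → output = 60.
4. Remaining except clauses are skipped.
Result: 60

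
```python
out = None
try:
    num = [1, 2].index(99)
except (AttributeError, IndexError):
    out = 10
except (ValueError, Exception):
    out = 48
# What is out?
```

Step-by-step execution trace:
1. `num = [1, 2].index(99)` raises ValueError.
2. `except (AttributeError, IndexError)` does not match ValueError; skipped.
3. `except (ValueError, Exception)` matches (ValueError is in the tuple) → out = 48.
Result: 48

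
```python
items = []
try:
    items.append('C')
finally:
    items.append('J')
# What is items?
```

Step-by-step execution trace:
1. try: `items.append('C')` → items = ['C'].
2. The try body completes without raising.
3. finally always runs: `items.append('J')` → items = ['C', 'J'].
Result: ['C', 'J']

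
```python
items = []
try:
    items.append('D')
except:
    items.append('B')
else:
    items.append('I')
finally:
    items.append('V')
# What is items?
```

Step-by-step execution trace:
1. try: `items.append('D')` → items = ['D']. No exception raised.
2. `except` is skipped.
3. `else` runs: `items.append('I')` → items = ['D', 'I'].
4. `finally` always runs: `items.append('V')` → items = ['D', 'I', 'V'].
Result: ['D', 'I', 'V']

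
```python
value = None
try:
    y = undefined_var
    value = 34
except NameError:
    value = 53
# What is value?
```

Step-by-step execution trace:
1. `y = undefined_var` raises NameError.
2. `value = 34` is not reached.
3. `except NameError` matches → value = 53.
Result: 53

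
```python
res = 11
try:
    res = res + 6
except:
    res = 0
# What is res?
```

Step-by-step execution trace:
1. res starts at 11.
2. try: `res = res + 6` → res = 17. No exception raised.
3. `except` is skipped.
Result: 17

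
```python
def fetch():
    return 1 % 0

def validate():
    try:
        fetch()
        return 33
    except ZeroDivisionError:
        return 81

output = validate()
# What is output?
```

Step-by-step execution trace:
1. `validate()` calls `fetch()`.
2. `fetch()` evaluates `1 % 0`, which raises ZeroDivisionError; it propagates to the caller.
3. `return 33` is not reached.
4. `except ZeroDivisionError` in validate matches → returns 81.
5. output = 81.
Result: 81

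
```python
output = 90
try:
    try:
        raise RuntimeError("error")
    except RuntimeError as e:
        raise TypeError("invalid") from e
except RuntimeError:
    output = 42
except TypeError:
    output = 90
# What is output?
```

Step-by-step execution trace:
1. Inner try raises RuntimeError; inner `except RuntimeError as e` catches it.
2. `raise TypeError(...) from e` raises TypeError (RuntimeError is attached as __cause__, but only TypeError is active).
3. Outer `except RuntimeError` does not match TypeError; skipped.
4. Outer `except TypeError` matches → output = 90.
Result: 90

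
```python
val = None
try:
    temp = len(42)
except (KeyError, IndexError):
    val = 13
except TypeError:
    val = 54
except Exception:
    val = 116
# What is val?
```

Step-by-step execution trace:
1. `temp = len(42)` raises TypeError.
2. `except (KeyError, IndexError)` does not match TypeError; skipped.
3. `except TypeError` matches (exact type match) → val = 54.
4. `except Exception` is not reached.
Result: 54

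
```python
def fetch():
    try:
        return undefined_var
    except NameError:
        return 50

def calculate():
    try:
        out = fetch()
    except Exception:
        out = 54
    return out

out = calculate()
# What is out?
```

Step-by-step execution trace:
1. `calculate()` calls `fetch()`.
2. In fetch: `undefined_var` raises NameError; `except NameError` catches it → returns 50.
3. In calculate: `out = fetch()` → out = 50. No exception reaches calculate.
4. `except Exception` is skipped; calculate returns 50.
5. out = 50.
Result: 50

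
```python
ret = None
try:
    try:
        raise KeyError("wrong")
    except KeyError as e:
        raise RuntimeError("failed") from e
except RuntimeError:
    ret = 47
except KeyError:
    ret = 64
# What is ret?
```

Step-by-step execution trace:
1. Inner try raises KeyError; inner `except KeyError as e` catches it.
2. `raise RuntimeError(...) from e` raises RuntimeError (KeyError is attached as __cause__, but only RuntimeError is active).
3. Outer `except RuntimeError` matches → ret = 47.
4. `except KeyError` is not reached.
Result: 47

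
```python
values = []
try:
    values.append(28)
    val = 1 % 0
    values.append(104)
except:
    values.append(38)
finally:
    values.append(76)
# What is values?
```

Step-by-step execution trace:
1. try: `values.append(28)` → values = [28].
2. `val = 1 % 0` raises ZeroDivisionError; `values.append(104)` is not reached.
3. bare `except` matches → `values.append(38)` → values = [28, 38].
4. finally always runs: `values.append(76)` → values = [28, 38, 76].
Result: [28, 38, 76]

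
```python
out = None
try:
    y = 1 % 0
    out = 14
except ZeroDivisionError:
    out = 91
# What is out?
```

Step-by-step execution trace:
1. `y = 1 % 0` raises ZeroDivisionError.
2. `out = 14` is not reached.
3. `except ZeroDivisionError` matches → out = 91.
Result: 91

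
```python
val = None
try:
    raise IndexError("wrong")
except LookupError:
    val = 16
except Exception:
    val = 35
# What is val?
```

Step-by-step execution trace:
1. `raise IndexError(...)` raises IndexError.
2. `except LookupError` matches (IndexError is a subclass of LookupError) → val = 16.
3. `except Exception` is not reached.
Result: 16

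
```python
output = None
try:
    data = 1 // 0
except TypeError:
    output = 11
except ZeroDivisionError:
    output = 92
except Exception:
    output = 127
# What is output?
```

Step-by-step execution trace:
1. `data = 1 // 0` raises ZeroDivisionError.
2. `except TypeError` does not match ZeroDivisionError; skipped.
3. `except ZeroDivisionError` matches → output = 92.
4. Remaining except clauses are skipped.
Result: 92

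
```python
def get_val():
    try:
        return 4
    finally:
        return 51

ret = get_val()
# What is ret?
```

Step-by-step execution trace:
1. `get_val()` enters try: `return 4` sets pending return value 4.
2. Before returning, `finally: return 51` runs and overrides the pending return.
3. get_val() returns 51 → ret = 51.
Result: 51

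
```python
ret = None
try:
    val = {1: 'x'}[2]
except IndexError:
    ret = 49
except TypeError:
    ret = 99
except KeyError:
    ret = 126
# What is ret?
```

Step-by-step execution trace:
1. `val = {1: 'x'}[2]` raises KeyError.
2. `except IndexError` does not match KeyError; skipped.
3. `except TypeError` does not match KeyError; skipped.
4. `except KeyError` matches → ret = 126.
Result: 126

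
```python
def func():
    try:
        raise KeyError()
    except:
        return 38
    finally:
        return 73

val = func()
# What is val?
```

Step-by-step execution trace:
1. `func()` enters try: `raise KeyError()` raises KeyError.
2. bare `except` matches → `return 38` sets pending return value 38.
3. Before returning, `finally: return 73` runs and overrides the pending return.
4. func() returns 73 → val = 73.
Result: 73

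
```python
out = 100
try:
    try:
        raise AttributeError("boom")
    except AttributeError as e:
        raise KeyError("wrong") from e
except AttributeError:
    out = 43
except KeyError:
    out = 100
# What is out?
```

Step-by-step execution trace:
1. Inner try raises AttributeError; inner `except AttributeError as e` catches it.
2. `raise KeyError(...) from e` raises KeyError (AttributeError is attached as __cause__, but only KeyError is active).
3. Outer `except AttributeError` does not match KeyError; skipped.
4. Outer `except KeyError` matches → out = 100.
Result: 100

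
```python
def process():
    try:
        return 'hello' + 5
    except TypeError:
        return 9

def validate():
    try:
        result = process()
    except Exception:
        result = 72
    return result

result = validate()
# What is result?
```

Step-by-step execution trace:
1. `validate()` calls `process()`.
2. In process: `'hello' + 5` raises TypeError; `except TypeError` catches it → returns 9.
3. In validate: `result = process()` → result = 9. No exception reaches validate.
4. `except Exception` is skipped; validate returns 9.
5. result = 9.
Result: 9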